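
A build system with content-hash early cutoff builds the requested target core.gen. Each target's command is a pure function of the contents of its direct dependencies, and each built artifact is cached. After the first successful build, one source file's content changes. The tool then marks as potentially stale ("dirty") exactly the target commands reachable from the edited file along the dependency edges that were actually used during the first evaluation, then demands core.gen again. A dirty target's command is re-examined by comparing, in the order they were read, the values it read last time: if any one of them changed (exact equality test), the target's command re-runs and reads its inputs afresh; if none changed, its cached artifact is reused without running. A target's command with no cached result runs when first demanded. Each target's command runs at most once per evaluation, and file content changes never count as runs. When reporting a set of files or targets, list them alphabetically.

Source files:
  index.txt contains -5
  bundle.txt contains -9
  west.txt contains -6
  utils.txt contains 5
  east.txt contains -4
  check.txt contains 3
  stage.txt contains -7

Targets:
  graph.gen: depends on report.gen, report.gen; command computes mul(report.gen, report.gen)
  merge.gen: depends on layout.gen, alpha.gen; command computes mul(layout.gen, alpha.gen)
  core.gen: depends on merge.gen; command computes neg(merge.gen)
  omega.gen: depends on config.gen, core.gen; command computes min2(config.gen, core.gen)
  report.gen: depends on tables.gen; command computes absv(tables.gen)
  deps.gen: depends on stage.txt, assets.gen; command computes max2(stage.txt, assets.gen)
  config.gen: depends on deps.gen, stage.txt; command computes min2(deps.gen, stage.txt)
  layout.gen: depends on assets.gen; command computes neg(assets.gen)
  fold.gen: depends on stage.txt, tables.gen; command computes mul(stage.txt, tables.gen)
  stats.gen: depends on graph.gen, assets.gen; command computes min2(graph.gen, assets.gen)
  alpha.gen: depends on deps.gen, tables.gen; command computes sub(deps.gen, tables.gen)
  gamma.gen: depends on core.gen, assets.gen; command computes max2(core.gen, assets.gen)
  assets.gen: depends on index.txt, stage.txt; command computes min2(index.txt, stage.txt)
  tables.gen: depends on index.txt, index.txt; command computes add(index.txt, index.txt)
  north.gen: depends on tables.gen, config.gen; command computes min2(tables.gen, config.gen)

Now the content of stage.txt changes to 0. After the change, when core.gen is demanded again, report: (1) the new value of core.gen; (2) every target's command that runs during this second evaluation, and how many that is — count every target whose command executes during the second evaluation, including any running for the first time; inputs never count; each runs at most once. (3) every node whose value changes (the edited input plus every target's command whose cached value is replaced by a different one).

New value of core.gen: -50.
Target commands that run: alpha.gen, assets.gen, core.gen, deps.gen, layout.gen, merge.gen — 6 in total.
Values that change: alpha.gen, assets.gen, core.gen, deps.gen, layout.gen, merge.gen, stage.txt.

First evaluation (everything demanded from the output):
  assets.gen = min2(-5, -7) = -7
  deps.gen = max2(-7, -7) = -7
  layout.gen = neg(-7) = 7
  tables.gen = add(-5, -5) = -10
  alpha.gen = sub(-7, -10) = 3
  merge.gen = mul(7, 3) = 21
  core.gen = neg(21) = -21

Propagation after the edit:
  assets.gen: runs — stage.txt -7->0; result -5.
  deps.gen: runs — stage.txt -7->0; assets.gen -7->-5; result 0.
  alpha.gen: runs — deps.gen -7->0; result 10.
  layout.gen: runs — assets.gen -7->-5; result 5.
  merge.gen: runs — layout.gen 7->5; alpha.gen 3->10; result 50.
  core.gen: runs — merge.gen 21->50; result -50.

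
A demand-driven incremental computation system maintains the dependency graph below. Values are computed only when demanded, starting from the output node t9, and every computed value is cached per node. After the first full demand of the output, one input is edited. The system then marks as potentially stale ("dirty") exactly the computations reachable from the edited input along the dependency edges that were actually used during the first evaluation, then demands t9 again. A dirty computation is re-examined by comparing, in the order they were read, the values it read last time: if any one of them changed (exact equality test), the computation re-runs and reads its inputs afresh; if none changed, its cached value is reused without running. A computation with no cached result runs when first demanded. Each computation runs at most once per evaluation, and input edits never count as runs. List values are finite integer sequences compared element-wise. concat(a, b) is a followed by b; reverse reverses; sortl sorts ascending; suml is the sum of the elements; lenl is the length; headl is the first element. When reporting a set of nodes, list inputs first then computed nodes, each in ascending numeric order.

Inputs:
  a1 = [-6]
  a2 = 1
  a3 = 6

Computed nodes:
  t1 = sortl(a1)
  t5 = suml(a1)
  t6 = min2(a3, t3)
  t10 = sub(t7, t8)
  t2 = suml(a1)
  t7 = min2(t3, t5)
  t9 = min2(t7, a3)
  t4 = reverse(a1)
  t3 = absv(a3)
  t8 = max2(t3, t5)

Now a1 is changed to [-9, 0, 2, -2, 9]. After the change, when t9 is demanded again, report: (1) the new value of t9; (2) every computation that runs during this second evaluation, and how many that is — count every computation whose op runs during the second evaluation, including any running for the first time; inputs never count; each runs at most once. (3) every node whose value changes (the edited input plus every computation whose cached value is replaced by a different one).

New value of t9: 0.
Computations that run: t5, t7, t9 — 3 in total.
Values that change: a1, t5, t7, t9.

First evaluation (everything demanded from the output):
  t3 = absv(6) = 6
  t5 = suml([-6]) = -6
  t7 = min2(6, -6) = -6
  t9 = min2(-6, 6) = -6

Propagation after the edit:
  t5: runs — a1 [-6]->[-9, 0, 2, -2, 9]; result 0.
  t7: runs — t5 -6->0; result 0.
  t9: runs — t7 -6->0; result 0.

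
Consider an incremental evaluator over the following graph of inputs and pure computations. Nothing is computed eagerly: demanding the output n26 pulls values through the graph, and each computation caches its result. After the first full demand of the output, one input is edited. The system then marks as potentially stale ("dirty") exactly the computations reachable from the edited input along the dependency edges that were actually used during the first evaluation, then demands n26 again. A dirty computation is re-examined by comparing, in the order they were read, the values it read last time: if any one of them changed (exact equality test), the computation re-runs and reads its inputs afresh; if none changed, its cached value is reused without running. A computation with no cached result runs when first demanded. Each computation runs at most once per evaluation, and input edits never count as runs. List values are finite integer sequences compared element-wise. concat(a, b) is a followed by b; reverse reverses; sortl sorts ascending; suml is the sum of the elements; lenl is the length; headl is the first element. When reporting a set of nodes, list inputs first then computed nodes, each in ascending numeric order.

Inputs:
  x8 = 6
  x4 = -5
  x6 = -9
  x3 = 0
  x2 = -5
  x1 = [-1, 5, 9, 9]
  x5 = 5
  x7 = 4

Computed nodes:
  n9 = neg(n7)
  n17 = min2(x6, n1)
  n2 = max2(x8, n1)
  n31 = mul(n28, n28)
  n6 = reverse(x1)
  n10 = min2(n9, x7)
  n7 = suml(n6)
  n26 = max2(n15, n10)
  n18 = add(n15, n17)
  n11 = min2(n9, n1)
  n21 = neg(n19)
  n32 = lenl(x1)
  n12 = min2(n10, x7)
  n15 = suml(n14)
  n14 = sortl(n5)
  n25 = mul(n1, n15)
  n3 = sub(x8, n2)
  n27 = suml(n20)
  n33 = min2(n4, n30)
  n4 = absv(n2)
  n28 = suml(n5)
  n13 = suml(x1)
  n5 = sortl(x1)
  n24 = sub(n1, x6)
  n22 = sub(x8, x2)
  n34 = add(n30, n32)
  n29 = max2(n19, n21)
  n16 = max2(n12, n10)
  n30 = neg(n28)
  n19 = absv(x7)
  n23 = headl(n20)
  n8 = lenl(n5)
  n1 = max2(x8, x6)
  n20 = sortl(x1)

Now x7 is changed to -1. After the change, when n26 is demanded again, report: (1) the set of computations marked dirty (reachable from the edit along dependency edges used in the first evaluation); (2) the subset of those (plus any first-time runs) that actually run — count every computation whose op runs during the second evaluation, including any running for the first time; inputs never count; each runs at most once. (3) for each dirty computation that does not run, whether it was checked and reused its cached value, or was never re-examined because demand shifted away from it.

Initial pass — values computed on the first demand:
  n5 = sortl([-1, 5, 9, 9]) = [-1, 5, 9, 9]
  n6 = reverse([-1, 5, 9, 9]) = [9, 9, 5, -1]
  n7 = suml([9, 9, 5, -1]) = 22
  n9 = neg(22) = -22
  n10 = min2(-22, 4) = -22
  n14 = sortl([-1, 5, 9, 9]) = [-1, 5, 9, 9]
  n15 = suml([-1, 5, 9, 9]) = 22
  n26 = max2(22, -22) = 22

Second demand — change propagation:
  n10: re-runs because x7 4->-1; new result -22 (unchanged).
  n26: re-examined; everything it read last time is the same (n15 unchanged, n10 unchanged) — cache 22 kept, no run.

The important point: n10 recomputes to an identical value, and the output ends up unchanged.

Dirty set: n10, n26.
Run set: n10 (1 run).
Re-examined without running (cache reused): n26.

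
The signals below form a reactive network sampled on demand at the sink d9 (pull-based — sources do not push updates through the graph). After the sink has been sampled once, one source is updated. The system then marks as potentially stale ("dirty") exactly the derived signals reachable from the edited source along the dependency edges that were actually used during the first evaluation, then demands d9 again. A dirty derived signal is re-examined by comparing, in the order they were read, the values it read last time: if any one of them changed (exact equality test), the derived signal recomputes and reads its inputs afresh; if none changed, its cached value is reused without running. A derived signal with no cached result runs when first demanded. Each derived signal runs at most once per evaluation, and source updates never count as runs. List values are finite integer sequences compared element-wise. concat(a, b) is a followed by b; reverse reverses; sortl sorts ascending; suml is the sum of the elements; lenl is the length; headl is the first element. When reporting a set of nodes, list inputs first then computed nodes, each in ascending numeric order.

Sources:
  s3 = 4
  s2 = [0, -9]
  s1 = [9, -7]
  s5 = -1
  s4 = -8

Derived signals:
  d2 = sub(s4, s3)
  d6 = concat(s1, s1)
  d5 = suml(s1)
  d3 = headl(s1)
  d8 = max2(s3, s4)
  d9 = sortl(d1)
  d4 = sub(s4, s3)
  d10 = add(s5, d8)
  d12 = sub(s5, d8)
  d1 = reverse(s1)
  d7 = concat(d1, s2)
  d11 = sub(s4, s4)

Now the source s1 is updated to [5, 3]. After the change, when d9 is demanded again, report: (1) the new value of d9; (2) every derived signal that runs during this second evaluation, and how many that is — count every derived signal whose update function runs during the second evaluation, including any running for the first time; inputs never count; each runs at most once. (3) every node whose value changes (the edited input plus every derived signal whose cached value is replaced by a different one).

Initial pass — values computed on the first demand:
  d1 = reverse([9, -7]) = [-7, 9]
  d9 = sortl([-7, 9]) = [-7, 9]

Second demand — change propagation:
  d1: re-runs because s1 [9, -7]->[5, 3]; new result [3, 5].
  d9: re-runs because d1 [-7, 9]->[3, 5]; new result [3, 5].

d9 now evaluates to [3, 5].
Run set: d1, d9 (2 run).
Changed values: s1, d1, d9.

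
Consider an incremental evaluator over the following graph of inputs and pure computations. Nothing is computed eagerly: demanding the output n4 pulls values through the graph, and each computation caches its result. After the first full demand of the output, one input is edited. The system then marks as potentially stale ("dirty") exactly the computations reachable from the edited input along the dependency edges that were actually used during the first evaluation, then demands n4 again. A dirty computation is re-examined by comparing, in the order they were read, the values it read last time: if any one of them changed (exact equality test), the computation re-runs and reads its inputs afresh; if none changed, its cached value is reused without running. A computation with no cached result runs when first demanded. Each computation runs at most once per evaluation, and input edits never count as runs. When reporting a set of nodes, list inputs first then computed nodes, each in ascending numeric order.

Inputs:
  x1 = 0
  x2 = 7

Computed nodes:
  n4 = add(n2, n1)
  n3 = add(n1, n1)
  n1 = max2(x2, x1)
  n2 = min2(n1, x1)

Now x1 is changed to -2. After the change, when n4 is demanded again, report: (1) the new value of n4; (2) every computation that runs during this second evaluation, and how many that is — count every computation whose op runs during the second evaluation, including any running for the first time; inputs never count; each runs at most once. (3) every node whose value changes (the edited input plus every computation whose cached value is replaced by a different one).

n4 now evaluates to 5.
Run set: n1, n2, n4 (3 run).
Changed values: x1, n2, n4.

Initial pass — values computed on the first demand:
  n1 = max2(7, 0) = 7
  n2 = min2(7, 0) = 0
  n4 = add(0, 7) = 7

Second demand — change propagation:
  n1: re-runs because x1 0->-2; new result 7 (unchanged).
  n2: re-runs because x1 0->-2; new result -2.
  n4: re-runs because n2 0->-2; new result 5.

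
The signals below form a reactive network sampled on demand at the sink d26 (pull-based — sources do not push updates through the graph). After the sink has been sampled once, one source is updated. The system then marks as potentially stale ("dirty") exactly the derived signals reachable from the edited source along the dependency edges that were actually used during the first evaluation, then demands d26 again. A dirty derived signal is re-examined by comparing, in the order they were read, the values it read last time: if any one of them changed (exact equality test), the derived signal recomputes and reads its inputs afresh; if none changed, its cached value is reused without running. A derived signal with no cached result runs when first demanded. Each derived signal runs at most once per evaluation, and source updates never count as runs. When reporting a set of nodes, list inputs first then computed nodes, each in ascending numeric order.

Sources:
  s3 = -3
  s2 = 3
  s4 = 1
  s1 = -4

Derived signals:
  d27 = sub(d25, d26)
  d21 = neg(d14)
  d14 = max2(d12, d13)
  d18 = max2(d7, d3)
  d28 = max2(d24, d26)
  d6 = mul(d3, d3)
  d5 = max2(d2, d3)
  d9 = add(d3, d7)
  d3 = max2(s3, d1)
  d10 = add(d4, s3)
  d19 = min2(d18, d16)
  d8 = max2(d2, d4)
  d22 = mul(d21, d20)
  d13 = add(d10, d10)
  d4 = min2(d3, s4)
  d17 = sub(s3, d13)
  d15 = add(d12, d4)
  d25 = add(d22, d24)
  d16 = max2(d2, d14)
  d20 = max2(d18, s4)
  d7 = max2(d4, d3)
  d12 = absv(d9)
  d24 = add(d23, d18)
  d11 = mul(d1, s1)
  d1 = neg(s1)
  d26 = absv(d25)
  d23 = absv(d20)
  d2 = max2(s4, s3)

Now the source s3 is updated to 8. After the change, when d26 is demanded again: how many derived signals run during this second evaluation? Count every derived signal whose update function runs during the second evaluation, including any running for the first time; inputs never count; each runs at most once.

Run set: d3, d4, d7, d9, d10, d12, d13, d14, d18, d20, d21, d22, d23, d24, d25, d26 (16 run).

Initial pass — values computed on the first demand:
  d1 = neg(-4) = 4
  d3 = max2(-3, 4) = 4
  d4 = min2(4, 1) = 1
  d7 = max2(1, 4) = 4
  d9 = add(4, 4) = 8
  d10 = add(1, -3) = -2
  d12 = absv(8) = 8
  d13 = add(-2, -2) = -4
  d14 = max2(8, -4) = 8
  d18 = max2(4, 4) = 4
  d20 = max2(4, 1) = 4
  d21 = neg(8) = -8
  d22 = mul(-8, 4) = -32
  d23 = absv(4) = 4
  d24 = add(4, 4) = 8
  d25 = add(-32, 8) = -24
  d26 = absv(-24) = 24

Second demand — change propagation:
  d3: re-runs because s3 -3->8; new result 8.
  d4: re-runs because d3 4->8; new result 1 (unchanged).
  d7: re-runs because d3 4->8; new result 8.
  d9: re-runs because d3 4->8; d7 4->8; new result 16.
  d10: re-runs because s3 -3->8; new result 9.
  d12: re-runs because d9 8->16; new result 16.
  d13: re-runs because d10 -2->9; d10 -2->9; new result 18.
  d14: re-runs because d12 8->16; d13 -4->18; new result 18.
  d18: re-runs because d7 4->8; d3 4->8; new result 8.
  d20: re-runs because d18 4->8; new result 8.
  d21: re-runs because d14 8->18; new result -18.
  d22: re-runs because d21 -8->-18; d20 4->8; new result -144.
  d23: re-runs because d20 4->8; new result 8.
  d24: re-runs because d23 4->8; d18 4->8; new result 16.
  d25: re-runs because d22 -32->-144; d24 8->16; new result -128.
  d26: re-runs because d25 -24->-128; new result 128.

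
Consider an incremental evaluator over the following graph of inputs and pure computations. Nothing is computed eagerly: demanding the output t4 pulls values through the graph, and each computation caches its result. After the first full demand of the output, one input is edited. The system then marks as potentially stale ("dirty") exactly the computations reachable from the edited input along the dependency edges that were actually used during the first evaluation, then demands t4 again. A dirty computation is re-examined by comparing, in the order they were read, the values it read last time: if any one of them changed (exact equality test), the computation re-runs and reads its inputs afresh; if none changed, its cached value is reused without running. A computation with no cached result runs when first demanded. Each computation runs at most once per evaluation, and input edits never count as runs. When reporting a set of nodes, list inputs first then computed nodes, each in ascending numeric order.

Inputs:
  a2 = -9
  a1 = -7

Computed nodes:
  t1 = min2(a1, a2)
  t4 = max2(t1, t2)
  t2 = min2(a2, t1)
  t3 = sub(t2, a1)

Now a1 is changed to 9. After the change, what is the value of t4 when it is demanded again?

Initial pass — values computed on the first demand:
  t1 = min2(-7, -9) = -9
  t2 = min2(-9, -9) = -9
  t4 = max2(-9, -9) = -9

Second demand — change propagation:
  t1: re-runs because a1 -7->9; new result -9 (unchanged).
  t2: re-examined; everything it read last time is the same (a2 unchanged, t1 unchanged) — cache -9 kept, no run.
  t4: re-examined; everything it read last time is the same (t1 unchanged, t2 unchanged) — cache -9 kept, no run.

The important point: t1 recomputes to an identical value, and the output ends up unchanged.

t4 now evaluates to -9.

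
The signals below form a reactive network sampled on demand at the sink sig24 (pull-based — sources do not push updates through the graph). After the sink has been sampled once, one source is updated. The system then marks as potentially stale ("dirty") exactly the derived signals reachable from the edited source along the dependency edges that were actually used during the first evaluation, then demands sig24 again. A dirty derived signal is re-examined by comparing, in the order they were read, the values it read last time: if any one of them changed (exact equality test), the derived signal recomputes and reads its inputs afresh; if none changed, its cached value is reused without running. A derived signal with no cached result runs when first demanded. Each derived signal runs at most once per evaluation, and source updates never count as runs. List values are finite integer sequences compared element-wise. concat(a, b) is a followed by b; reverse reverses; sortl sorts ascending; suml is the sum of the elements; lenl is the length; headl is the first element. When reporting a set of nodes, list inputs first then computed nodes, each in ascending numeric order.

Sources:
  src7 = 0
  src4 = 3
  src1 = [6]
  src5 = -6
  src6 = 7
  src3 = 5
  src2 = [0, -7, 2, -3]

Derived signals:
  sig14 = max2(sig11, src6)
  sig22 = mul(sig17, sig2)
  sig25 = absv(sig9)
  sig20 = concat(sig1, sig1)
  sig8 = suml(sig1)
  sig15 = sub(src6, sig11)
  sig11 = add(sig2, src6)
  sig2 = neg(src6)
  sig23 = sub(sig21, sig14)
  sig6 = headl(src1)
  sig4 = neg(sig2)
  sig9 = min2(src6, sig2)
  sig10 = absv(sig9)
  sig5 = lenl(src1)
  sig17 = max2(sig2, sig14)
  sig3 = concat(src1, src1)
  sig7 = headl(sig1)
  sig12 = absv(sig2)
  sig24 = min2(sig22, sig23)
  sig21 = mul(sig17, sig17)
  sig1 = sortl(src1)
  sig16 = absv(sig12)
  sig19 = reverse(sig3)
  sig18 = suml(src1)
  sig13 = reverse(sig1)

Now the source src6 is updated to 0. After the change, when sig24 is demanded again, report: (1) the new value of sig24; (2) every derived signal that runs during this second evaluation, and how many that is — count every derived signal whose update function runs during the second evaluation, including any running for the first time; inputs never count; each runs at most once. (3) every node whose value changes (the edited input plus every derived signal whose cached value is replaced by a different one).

sig24 now evaluates to 0.
Run set: sig2, sig11, sig14, sig17, sig21, sig22, sig23, sig24 (8 run).
Changed values: src6, sig2, sig14, sig17, sig21, sig22, sig23, sig24.

Initial pass — values computed on the first demand:
  sig2 = neg(7) = -7
  sig11 = add(-7, 7) = 0
  sig14 = max2(0, 7) = 7
  sig17 = max2(-7, 7) = 7
  sig21 = mul(7, 7) = 49
  sig22 = mul(7, -7) = -49
  sig23 = sub(49, 7) = 42
  sig24 = min2(-49, 42) = -49

Second demand — change propagation:
  sig2: re-runs because src6 7->0; new result 0.
  sig11: re-runs because sig2 -7->0; src6 7->0; new result 0 (unchanged).
  sig14: re-runs because src6 7->0; new result 0.
  sig17: re-runs because sig2 -7->0; sig14 7->0; new result 0.
  sig21: re-runs because sig17 7->0; sig17 7->0; new result 0.
  sig22: re-runs because sig17 7->0; sig2 -7->0; new result 0.
  sig23: re-runs because sig21 49->0; sig14 7->0; new result 0.
  sig24: re-runs because sig22 -49->0; sig23 42->0; new result 0.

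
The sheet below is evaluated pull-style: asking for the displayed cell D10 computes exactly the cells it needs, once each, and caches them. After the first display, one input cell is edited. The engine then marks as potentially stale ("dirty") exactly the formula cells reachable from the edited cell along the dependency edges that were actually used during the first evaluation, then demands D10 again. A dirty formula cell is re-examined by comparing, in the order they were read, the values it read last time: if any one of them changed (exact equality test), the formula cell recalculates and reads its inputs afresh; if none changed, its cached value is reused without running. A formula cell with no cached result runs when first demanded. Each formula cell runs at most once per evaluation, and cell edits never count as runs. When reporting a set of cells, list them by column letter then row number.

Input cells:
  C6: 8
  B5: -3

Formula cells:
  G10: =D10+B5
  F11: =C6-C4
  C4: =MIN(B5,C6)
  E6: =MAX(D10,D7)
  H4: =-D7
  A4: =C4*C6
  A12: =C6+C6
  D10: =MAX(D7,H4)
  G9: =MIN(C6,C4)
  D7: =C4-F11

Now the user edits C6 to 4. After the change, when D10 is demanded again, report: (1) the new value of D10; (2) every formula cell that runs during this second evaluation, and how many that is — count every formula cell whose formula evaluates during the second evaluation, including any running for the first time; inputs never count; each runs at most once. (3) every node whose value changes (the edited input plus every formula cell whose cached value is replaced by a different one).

First demand of the output computes:
  C4 = MIN(-3, 8) = -3
  F11 = 8 - -3 = 11
  D7 = -3 - 11 = -14
  H4 = -(-14) = 14
  D10 = MAX(-14, 14) = 14

After the edit, cleaning proceeds:
  C4: a read changed (C6 8->4) — executes, giving -3 — identical to its old value.
  F11: a read changed (C6 8->4) — executes, giving 7.
  D7: a read changed (F11 11->7) — executes, giving -10.
  H4: a read changed (D7 -14->-10) — executes, giving 10.
  D10: a read changed (D7 -14->-10; H4 14->10) — executes, giving 10.

Demanding D10 again yields 10.
5 formula cells run: C4, D7, D10, F11, H4.
The nodes whose values change: C6, D7, D10, F11, H4.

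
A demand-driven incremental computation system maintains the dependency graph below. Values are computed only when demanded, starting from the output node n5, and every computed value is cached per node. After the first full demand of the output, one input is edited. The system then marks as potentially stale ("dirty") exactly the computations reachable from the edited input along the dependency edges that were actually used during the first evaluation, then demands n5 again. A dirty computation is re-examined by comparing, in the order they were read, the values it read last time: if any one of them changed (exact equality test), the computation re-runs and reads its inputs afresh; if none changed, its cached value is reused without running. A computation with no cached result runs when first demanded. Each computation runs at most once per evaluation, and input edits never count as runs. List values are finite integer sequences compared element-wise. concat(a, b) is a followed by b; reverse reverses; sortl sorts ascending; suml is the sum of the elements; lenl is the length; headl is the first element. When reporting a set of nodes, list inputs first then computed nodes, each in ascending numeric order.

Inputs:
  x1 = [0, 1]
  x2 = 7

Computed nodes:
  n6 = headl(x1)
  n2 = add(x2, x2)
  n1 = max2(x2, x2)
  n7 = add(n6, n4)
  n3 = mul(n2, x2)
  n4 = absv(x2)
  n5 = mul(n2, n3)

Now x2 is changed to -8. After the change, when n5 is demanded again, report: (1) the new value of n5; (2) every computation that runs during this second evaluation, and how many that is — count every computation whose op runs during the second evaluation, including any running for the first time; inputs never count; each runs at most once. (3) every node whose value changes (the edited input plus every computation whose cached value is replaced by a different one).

New value of n5: -2048.
Computations that run: n2, n3, n5 — 3 in total.
Values that change: x2, n2, n3, n5.

First evaluation (everything demanded from the output):
  n2 = add(7, 7) = 14
  n3 = mul(14, 7) = 98
  n5 = mul(14, 98) = 1372

Propagation after the edit:
  n2: runs — x2 7->-8; x2 7->-8; result -16.
  n3: runs — n2 14->-16; x2 7->-8; result 128.
  n5: runs — n2 14->-16; n3 98->128; result -2048.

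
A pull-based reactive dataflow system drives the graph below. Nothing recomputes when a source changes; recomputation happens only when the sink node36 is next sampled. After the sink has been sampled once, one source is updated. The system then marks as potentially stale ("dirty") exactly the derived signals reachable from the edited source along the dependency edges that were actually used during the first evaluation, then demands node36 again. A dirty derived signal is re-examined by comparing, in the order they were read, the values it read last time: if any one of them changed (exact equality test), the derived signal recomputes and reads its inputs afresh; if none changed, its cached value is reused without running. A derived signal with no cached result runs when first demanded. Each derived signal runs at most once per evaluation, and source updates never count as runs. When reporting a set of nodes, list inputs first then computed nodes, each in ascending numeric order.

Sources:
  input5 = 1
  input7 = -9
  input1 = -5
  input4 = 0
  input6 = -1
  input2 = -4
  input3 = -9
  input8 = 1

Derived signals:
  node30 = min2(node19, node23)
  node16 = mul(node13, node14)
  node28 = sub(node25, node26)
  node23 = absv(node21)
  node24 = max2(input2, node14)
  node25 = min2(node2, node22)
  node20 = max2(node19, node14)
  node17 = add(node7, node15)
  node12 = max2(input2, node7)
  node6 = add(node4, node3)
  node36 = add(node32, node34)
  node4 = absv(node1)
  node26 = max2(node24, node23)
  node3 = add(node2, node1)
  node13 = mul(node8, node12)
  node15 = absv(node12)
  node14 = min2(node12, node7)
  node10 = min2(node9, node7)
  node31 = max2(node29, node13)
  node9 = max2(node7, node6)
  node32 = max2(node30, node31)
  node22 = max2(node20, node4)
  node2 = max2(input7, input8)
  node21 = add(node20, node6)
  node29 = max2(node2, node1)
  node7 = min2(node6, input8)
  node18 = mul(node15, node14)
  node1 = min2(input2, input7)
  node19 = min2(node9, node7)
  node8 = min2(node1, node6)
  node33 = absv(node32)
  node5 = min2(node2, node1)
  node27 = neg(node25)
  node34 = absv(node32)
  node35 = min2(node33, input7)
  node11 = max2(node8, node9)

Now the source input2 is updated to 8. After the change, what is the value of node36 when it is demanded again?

New value of node36: 2.
Key observation: the cutoff stops propagation at node3 — its inputs' values are unchanged, so it reuses its cache.

First evaluation (everything demanded from the output):
  node1 = min2(-4, -9) = -9
  node2 = max2(-9, 1) = 1
  node3 = add(1, -9) = -8
  node4 = absv(-9) = 9
  node6 = add(9, -8) = 1
  node7 = min2(1, 1) = 1
  node8 = min2(-9, 1) = -9
  node9 = max2(1, 1) = 1
  node12 = max2(-4, 1) = 1
  node13 = mul(-9, 1) = -9
  node14 = min2(1, 1) = 1
  node19 = min2(1, 1) = 1
  node20 = max2(1, 1) = 1
  node21 = add(1, 1) = 2
  node23 = absv(2) = 2
  node29 = max2(1, -9) = 1
  node30 = min2(1, 2) = 1
  node31 = max2(1, -9) = 1
  node32 = max2(1, 1) = 1
  node34 = absv(1) = 1
  node36 = add(1, 1) = 2

Propagation after the edit:
  node1: runs — input2 -4->8; result -9 (same value as before).
  node3: checked — values it read are unchanged (node2 unchanged, node1 unchanged); reused cached -8 without running.
  node4: checked — values it read are unchanged (node1 unchanged); reused cached 9 without running.
  node6: checked — values it read are unchanged (node4 unchanged, node3 unchanged); reused cached 1 without running.
  node7: checked — values it read are unchanged (node6 unchanged, input8 unchanged); reused cached 1 without running.
  node8: checked — values it read are unchanged (node1 unchanged, node6 unchanged); reused cached -9 without running.
  node9: checked — values it read are unchanged (node7 unchanged, node6 unchanged); reused cached 1 without running.
  node12: runs — input2 -4->8; result 8.
  node13: runs — node12 1->8; result -72.
  node14: runs — node12 1->8; result 1 (same value as before).
  node19: checked — values it read are unchanged (node9 unchanged, node7 unchanged); reused cached 1 without running.
  node20: checked — values it read are unchanged (node19 unchanged, node14 unchanged); reused cached 1 without running.
  node21: checked — values it read are unchanged (node20 unchanged, node6 unchanged); reused cached 2 without running.
  node23: checked — values it read are unchanged (node21 unchanged); reused cached 2 without running.
  node29: checked — values it read are unchanged (node2 unchanged, node1 unchanged); reused cached 1 without running.
  node30: checked — values it read are unchanged (node19 unchanged, node23 unchanged); reused cached 1 without running.
  node31: runs — node13 -9->-72; result 1 (same value as before).
  node32: checked — values it read are unchanged (node30 unchanged, node31 unchanged); reused cached 1 without running.
  node34: checked — values it read are unchanged (node32 unchanged); reused cached 1 without running.
  node36: checked — values it read are unchanged (node32 unchanged, node34 unchanged); reused cached 2 without running.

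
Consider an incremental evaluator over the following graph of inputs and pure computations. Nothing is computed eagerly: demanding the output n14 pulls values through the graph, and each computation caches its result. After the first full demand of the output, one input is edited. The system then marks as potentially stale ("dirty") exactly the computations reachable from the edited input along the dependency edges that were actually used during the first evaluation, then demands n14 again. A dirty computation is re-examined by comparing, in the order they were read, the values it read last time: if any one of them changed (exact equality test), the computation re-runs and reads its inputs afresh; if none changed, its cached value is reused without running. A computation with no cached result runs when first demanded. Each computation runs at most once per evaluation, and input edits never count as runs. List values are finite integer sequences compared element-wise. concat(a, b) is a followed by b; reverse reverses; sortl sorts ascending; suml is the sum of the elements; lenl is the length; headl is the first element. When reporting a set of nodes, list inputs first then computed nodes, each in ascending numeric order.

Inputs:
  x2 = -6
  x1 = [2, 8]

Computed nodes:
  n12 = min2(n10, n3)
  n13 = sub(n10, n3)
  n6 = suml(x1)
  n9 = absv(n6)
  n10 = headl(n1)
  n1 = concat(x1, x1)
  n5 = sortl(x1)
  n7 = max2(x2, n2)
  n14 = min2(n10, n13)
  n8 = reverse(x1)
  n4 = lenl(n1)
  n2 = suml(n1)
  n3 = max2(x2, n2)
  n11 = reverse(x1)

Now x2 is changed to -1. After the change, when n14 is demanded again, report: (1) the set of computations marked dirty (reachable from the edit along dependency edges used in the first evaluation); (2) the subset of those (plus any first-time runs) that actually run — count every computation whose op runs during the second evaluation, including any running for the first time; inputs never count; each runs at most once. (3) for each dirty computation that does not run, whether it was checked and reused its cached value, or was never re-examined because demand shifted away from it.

Initial pass — values computed on the first demand:
  n1 = concat([2, 8], [2, 8]) = [2, 8, 2, 8]
  n2 = suml([2, 8, 2, 8]) = 20
  n3 = max2(-6, 20) = 20
  n10 = headl([2, 8, 2, 8]) = 2
  n13 = sub(2, 20) = -18
  n14 = min2(2, -18) = -18

Second demand — change propagation:
  n3: re-runs because x2 -6->-1; new result 20 (unchanged).
  n13: re-examined; everything it read last time is the same (n10 unchanged, n3 unchanged) — cache -18 kept, no run.
  n14: re-examined; everything it read last time is the same (n10 unchanged, n13 unchanged) — cache -18 kept, no run.

The important point: n3 recomputes to an identical value, and the output ends up unchanged.

Dirty set: n3, n13, n14.
Run set: n3 (1 run).
Re-examined without running (cache reused): n13, n14.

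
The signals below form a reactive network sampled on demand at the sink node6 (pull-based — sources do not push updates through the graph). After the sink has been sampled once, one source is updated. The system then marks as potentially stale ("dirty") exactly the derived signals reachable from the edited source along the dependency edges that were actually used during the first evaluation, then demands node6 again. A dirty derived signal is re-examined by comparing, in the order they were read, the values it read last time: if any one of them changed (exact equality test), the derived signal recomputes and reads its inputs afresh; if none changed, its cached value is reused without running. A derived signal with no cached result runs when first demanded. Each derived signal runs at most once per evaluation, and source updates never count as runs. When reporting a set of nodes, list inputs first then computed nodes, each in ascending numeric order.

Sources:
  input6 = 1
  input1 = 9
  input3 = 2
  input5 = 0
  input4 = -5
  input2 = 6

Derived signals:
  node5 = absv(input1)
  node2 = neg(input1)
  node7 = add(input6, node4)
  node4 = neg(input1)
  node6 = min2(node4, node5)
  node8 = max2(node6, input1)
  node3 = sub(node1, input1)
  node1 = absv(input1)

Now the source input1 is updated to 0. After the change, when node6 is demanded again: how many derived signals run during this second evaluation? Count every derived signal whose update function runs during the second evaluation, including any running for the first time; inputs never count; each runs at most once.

Initial pass — values computed on the first demand:
  node4 = neg(9) = -9
  node5 = absv(9) = 9
  node6 = min2(-9, 9) = -9

Second demand — change propagation:
  node4: re-runs because input1 9->0; new result 0.
  node5: re-runs because input1 9->0; new result 0.
  node6: re-runs because node4 -9->0; node5 9->0; new result 0.

Run set: node4, node5, node6 (3 run).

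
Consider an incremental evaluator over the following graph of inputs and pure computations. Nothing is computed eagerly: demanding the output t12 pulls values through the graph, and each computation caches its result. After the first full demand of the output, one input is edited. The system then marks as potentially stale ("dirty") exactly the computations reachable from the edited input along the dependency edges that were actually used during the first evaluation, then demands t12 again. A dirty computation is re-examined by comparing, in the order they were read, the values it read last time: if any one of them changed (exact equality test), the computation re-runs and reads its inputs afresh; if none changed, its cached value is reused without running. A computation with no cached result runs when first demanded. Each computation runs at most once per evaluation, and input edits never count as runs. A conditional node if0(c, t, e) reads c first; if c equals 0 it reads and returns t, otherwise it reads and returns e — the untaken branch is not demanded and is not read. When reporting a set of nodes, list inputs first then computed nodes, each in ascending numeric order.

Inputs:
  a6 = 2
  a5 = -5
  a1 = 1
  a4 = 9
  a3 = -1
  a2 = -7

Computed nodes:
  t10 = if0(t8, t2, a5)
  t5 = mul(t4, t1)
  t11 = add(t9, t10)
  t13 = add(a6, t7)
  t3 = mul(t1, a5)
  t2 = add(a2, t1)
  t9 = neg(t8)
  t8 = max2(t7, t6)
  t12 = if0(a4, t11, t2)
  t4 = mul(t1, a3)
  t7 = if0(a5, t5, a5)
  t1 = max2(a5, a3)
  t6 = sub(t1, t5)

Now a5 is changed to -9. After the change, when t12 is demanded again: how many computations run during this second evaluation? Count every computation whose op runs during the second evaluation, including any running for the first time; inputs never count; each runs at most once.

Run set: t1 (1 run).
The important point: t1 recomputes to an identical value, and the output ends up unchanged.

Initial pass — values computed on the first demand:
  t1 = max2(-5, -1) = -1
  t2 = add(-7, -1) = -8
  t12 = if0(a4=9 -> else branch t2) = -8

Second demand — change propagation:
  t1: re-runs because a5 -5->-9; new result -1 (unchanged).
  t2: re-examined; everything it read last time is the same (a2 unchanged, t1 unchanged) — cache -8 kept, no run.
  t12: re-examined; everything it read last time is the same (a4 unchanged, t2 unchanged) — cache -8 kept, no run.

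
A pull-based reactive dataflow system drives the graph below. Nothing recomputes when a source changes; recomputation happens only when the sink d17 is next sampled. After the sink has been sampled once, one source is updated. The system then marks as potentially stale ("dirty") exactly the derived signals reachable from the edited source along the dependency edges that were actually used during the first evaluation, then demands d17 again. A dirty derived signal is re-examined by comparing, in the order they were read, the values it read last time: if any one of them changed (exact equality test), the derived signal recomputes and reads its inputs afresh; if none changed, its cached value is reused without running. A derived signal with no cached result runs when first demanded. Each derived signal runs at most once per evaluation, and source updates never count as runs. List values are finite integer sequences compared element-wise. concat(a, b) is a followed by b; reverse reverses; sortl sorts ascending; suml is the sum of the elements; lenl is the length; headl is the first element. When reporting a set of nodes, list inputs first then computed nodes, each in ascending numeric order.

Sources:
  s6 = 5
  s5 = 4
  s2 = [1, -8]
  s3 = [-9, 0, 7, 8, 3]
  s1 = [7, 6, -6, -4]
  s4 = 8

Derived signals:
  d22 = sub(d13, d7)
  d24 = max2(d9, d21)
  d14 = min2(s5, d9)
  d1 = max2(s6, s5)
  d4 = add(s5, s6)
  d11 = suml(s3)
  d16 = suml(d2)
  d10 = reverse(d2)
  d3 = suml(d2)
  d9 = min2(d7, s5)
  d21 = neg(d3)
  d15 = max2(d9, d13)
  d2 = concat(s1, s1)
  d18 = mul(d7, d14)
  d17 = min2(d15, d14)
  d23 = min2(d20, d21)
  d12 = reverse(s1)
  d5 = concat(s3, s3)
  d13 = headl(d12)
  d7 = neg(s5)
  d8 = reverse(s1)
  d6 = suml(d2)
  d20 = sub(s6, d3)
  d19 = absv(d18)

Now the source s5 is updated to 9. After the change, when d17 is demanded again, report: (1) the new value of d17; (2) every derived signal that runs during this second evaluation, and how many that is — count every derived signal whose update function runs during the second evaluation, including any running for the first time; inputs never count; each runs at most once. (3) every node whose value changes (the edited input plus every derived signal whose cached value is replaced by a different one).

First evaluation (everything demanded from the output):
  d7 = neg(4) = -4
  d9 = min2(-4, 4) = -4
  d12 = reverse([7, 6, -6, -4]) = [-4, -6, 6, 7]
  d13 = headl([-4, -6, 6, 7]) = -4
  d14 = min2(4, -4) = -4
  d15 = max2(-4, -4) = -4
  d17 = min2(-4, -4) = -4

Propagation after the edit:
  d7: runs — s5 4->9; result -9.
  d9: runs — d7 -4->-9; s5 4->9; result -9.
  d14: runs — s5 4->9; d9 -4->-9; result -9.
  d15: runs — d9 -4->-9; result -4 (same value as before).
  d17: runs — d14 -4->-9; result -9.

New value of d17: -9.
Derived signals that run: d7, d9, d14, d15, d17 — 5 in total.
Values that change: s5, d7, d9, d14, d17.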